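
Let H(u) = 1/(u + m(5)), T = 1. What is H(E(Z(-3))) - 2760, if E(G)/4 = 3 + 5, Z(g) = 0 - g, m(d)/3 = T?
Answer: -96599/35 ≈ -2760.0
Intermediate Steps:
m(d) = 3 (m(d) = 3*1 = 3)
Z(g) = -g
E(G) = 32 (E(G) = 4*(3 + 5) = 4*8 = 32)
H(u) = 1/(3 + u) (H(u) = 1/(u + 3) = 1/(3 + u))
H(E(Z(-3))) - 2760 = 1/(3 + 32) - 2760 = 1/35 - 2760 = -96599/35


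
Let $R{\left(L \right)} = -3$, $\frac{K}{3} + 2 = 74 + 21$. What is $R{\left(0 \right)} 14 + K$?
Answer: $237$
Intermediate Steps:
$K = 279$ ($K = -6 + 3 \left(74 + 21\right) = -6 + 3 \cdot 95 = -6 + 285 = 279$)
$R{\left(0 \right)} 14 + K = \left(-3\right) 14 + 279 = -42 + 279 = 237$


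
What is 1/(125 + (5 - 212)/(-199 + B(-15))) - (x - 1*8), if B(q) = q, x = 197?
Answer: -5094659/26957 ≈ -188.99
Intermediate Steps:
1/(125 + (5 - 212)/(-199 + B(-15))) - (x - 1*8) = 1/(125 + (5 - 212)/(-199 - 15)) - (197 - 1*8) = 1/(125 - 207/(-214)) - (197 - 8) = 1/(125 - 207*(-1/214)) - 1*189 = 1/(125 + 207/214) - 189 = 1/(26957/214) - 189 = 214/26957 - 189 = -5094659/26957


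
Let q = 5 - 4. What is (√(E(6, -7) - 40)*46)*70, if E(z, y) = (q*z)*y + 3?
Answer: 3220*I*√79 ≈ 28620.0*I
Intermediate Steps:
q = 1
E(z, y) = 3 + y*z (E(z, y) = (1*z)*y + 3 = z*y + 3 = y*z + 3 = 3 + y*z)
(√(E(6, -7) - 40)*46)*70 = (√((3 - 7*6) - 40)*46)*70 = (√((3 - 42) - 40)*46)*70 = (√(-39 - 40)*46)*70 = (√(-79)*46)*70 = ((I*√79)*46)*70 = (46*I*√79)*70 = 3220*I*√79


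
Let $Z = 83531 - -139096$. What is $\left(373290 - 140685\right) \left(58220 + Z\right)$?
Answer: $65326416435$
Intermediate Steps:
$Z = 222627$ ($Z = 83531 + 139096 = 222627$)
$\left(373290 - 140685\right) \left(58220 + Z\right) = \left(373290 - 140685\right) \left(58220 + 222627\right) = 232605 \cdot 280847 = 65326416435$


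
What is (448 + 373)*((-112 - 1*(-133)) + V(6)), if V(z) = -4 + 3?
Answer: 16420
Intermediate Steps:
V(z) = -1
(448 + 373)*((-112 - 1*(-133)) + V(6)) = (448 + 373)*((-112 - 1*(-133)) - 1) = 821*((-112 + 133) - 1) = 821*(21 - 1) = 821*20 = 16420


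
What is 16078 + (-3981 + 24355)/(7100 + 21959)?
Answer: 467230976/29059 ≈ 16079.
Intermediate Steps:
16078 + (-3981 + 24355)/(7100 + 21959) = 16078 + 20374/29059 = 467230976/29059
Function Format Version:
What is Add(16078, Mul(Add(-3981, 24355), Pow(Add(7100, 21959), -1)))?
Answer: Rational(467230976, 29059) ≈ 16079.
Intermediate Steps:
Add(16078, Mul(Add(-3981, 24355), Pow(Add(7100, 21959), -1))) = Add(16078, Mul(20374, Pow(29059, -1))) = Add(16078, Mul(20374, Rational(1, 29059))) = Add(16078, Rational(20374, 29059)) = Rational(467230976, 29059)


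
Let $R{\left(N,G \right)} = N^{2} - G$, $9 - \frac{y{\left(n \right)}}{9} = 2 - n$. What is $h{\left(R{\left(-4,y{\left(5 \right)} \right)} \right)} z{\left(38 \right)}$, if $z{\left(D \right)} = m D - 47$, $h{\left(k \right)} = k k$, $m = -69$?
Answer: $-22590416$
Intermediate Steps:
$y{\left(n \right)} = 63 + 9 n$ ($y{\left(n \right)} = 81 - 9 \left(2 - n\right) = 81 + \left(-18 + 9 n\right) = 63 + 9 n$)
$h{\left(k \right)} = k^{2}$
$z{\left(D \right)} = -47 - 69 D$ ($z{\left(D \right)} = - 69 D - 47 = -47 - 69 D$)
$h{\left(R{\left(-4,y{\left(5 \right)} \right)} \right)} z{\left(38 \right)} = \left(\left(-4\right)^{2} - \left(63 + 9 \cdot 5\right)\right)^{2} \left(-47 - 2622\right) = \left(16 - \left(63 + 45\right)\right)^{2} \left(-47 - 2622\right) = \left(16 - 108\right)^{2} \left(-2669\right) = \left(-92\right)^{2} \left(-2669\right) = 8464 \left(-2669\right) = -22590416$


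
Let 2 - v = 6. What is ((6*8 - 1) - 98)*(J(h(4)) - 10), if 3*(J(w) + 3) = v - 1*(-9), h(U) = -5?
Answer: 578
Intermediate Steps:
v = -4 (v = 2 - 1*6 = 2 - 6 = -4)
J(w) = -4/3 (J(w) = -3 + (-4 - 1*(-9))/3 = -3 + (-4 + 9)/3 = -3 + (⅓)*5 = -3 + 5/3 = -4/3)
((6*8 - 1) - 98)*(J(h(4)) - 10) = ((6*8 - 1) - 98)*(-4/3 - 10) = ((48 - 1) - 98)*(-34/3) = (47 - 98)*(-34/3) = -51*(-34/3) = 578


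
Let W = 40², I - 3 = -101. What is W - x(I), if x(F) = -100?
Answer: 1700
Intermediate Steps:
I = -98 (I = 3 - 101 = -98)
W = 1600
W - x(I) = 1600 - 1*(-100) = 1600 + 100 = 1700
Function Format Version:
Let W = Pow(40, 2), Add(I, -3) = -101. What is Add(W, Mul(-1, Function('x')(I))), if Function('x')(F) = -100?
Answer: 1700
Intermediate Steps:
I = -98 (I = Add(3, -101) = -98)
W = 1600
Add(W, Mul(-1, Function('x')(I))) = Add(1600, Mul(-1, -100)) = Add(1600, 100) = 1700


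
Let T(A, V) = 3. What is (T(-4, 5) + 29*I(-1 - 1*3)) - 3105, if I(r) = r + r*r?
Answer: -2754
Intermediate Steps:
I(r) = r + r²
(T(-4, 5) + 29*I(-1 - 1*3)) - 3105 = (3 + 29*((-1 - 1*3)*(1 + (-1 - 1*3)))) - 3105 = (3 + 29*((-1 - 3)*(1 + (-1 - 3)))) - 3105 = (3 + 29*(-4*(1 - 4))) - 3105 = (3 + 29*(-4*(-3))) - 3105 = (3 + 29*12) - 3105 = (3 + 348) - 3105 = 351 - 3105 = -2754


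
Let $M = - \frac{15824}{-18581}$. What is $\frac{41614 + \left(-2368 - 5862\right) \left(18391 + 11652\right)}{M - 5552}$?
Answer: $\frac{1148362825089}{25786472} \approx 44534.0$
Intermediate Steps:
$M = \frac{15824}{18581}$ ($M = \left(-15824\right) \left(- \frac{1}{18581}\right) = \frac{15824}{18581} \approx 0.85162$)
$\frac{41614 + \left(-2368 - 5862\right) \left(18391 + 11652\right)}{M - 5552} = \frac{41614 + \left(-2368 - 5862\right) \left(18391 + 11652\right)}{\frac{15824}{18581} - 5552} = \frac{41614 - 247253890}{\frac{15824}{18581} - 5552} = - \frac{247212276}{- \frac{103145888}{18581}} = \left(-247212276\right) \left(- \frac{18581}{103145888}\right) = \frac{1148362825089}{25786472}$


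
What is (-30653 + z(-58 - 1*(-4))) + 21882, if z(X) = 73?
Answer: -8698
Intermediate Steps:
(-30653 + z(-58 - 1*(-4))) + 21882 = (-30653 + 73) + 21882 = -30580 + 21882 = -8698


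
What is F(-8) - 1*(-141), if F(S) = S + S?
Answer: 125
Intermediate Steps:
F(S) = 2*S
F(-8) - 1*(-141) = 2*(-8) - 1*(-141) = -16 + 141 = 125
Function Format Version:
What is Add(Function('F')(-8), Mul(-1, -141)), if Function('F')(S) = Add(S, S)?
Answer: 125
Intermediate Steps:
Function('F')(S) = Mul(2, S)
Add(Function('F')(-8), Mul(-1, -141)) = Add(Mul(2, -8), Mul(-1, -141)) = Add(-16, 141) = 125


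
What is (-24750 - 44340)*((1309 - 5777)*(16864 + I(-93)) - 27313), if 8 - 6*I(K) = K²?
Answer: 4763133713030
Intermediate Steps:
I(K) = 4/3 - K²/6
(-24750 - 44340)*((1309 - 5777)*(16864 + I(-93)) - 27313) = (-24750 - 44340)*((1309 - 5777)*(16864 + (4/3 - ⅙*(-93)²)) - 27313) = -69090*(-4468*(16864 + (4/3 - ⅙*8649)) - 27313) = -69090*(-4468*(16864 + (4/3 - 2883/2)) - 27313) = -69090*(-4468*(16864 - 8641/6) - 27313) = -69090*(-4468*92543/6 - 27313) = -69090*(-206741062/3 - 27313) = -69090*(-206823001/3) = 4763133713030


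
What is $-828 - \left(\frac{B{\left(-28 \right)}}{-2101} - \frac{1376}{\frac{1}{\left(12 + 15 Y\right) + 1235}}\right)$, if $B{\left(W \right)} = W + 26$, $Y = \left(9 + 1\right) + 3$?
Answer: $\frac{4167047762}{2101} \approx 1.9834 \cdot 10^{6}$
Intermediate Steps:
$Y = 13$ ($Y = 10 + 3 = 13$)
$B{\left(W \right)} = 26 + W$
$-828 - \left(\frac{B{\left(-28 \right)}}{-2101} - \frac{1376}{\frac{1}{\left(12 + 15 Y\right) + 1235}}\right) = -828 - \left(\frac{26 - 28}{-2101} - \frac{1376}{\frac{1}{\left(12 + 15 \cdot 13\right) + 1235}}\right) = -828 - \left(\left(-2\right) \left(- \frac{1}{2101}\right) - \frac{1376}{\frac{1}{\left(12 + 195\right) + 1235}}\right) = -828 - \left(\frac{2}{2101} - \frac{1376}{\frac{1}{207 + 1235}}\right) = -828 - \left(\frac{2}{2101} - \frac{1376}{\frac{1}{1442}}\right) = -828 - \left(\frac{2}{2101} - 1376 \frac{1}{\frac{1}{1442}}\right) = -828 - \left(\frac{2}{2101} - 1984192\right) = -828 - - \frac{4168787390}{2101} = -828 + \frac{4168787390}{2101} = \frac{4167047762}{2101}$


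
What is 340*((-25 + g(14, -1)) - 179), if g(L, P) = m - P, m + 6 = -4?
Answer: -72420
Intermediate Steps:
m = -10 (m = -6 - 4 = -10)
g(L, P) = -10 - P
340*((-25 + g(14, -1)) - 179) = 340*((-25 + (-10 - 1*(-1))) - 179) = 340*((-25 + (-10 + 1)) - 179) = 340*((-25 - 9) - 179) = 340*(-34 - 179) = 340*(-213) = -72420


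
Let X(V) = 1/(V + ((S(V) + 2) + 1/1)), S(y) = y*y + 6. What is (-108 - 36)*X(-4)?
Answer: -48/7 ≈ -6.8571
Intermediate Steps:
S(y) = 6 + y² (S(y) = y² + 6 = 6 + y²)
X(V) = 1/(9 + V + V²) (X(V) = 1/(V + (((6 + V²) + 2) + 1/1)) = 1/(V + ((8 + V²) + 1)) = 1/(V + (9 + V²)) = 1/(9 + V + V²))
(-108 - 36)*X(-4) = (-108 - 36)/(9 - 4 + (-4)²) = -144/(9 - 4 + 16) = -144/21 = -144*1/21 = -48/7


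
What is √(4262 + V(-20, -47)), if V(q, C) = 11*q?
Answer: √4042 ≈ 63.577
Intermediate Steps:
√(4262 + V(-20, -47)) = √(4262 + 11*(-20)) = √(4262 - 220) = √4042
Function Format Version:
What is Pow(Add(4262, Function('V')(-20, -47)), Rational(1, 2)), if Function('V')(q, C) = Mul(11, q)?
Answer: Pow(4042, Rational(1, 2)) ≈ 63.577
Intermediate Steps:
Pow(Add(4262, Function('V')(-20, -47)), Rational(1, 2)) = Pow(Add(4262, Mul(11, -20)), Rational(1, 2)) = Pow(Add(4262, -220), Rational(1, 2)) = Pow(4042, Rational(1, 2))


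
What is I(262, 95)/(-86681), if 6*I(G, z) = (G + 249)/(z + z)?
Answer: -73/14116620 ≈ -5.1712e-6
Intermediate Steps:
I(G, z) = (249 + G)/(12*z) (I(G, z) = ((G + 249)/(z + z))/6 = ((249 + G)/((2*z)))/6 = ((249 + G)*(1/(2*z)))/6 = ((249 + G)/(2*z))/6 = (249 + G)/(12*z))
I(262, 95)/(-86681) = ((1/12)*(249 + 262)/95)/(-86681) = ((1/12)*(1/95)*511)*(-1/86681) = (511/1140)*(-1/86681) = -73/14116620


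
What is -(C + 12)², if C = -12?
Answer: 0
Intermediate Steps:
-(C + 12)² = -(-12 + 12)² = -1*0² = -1*0 = 0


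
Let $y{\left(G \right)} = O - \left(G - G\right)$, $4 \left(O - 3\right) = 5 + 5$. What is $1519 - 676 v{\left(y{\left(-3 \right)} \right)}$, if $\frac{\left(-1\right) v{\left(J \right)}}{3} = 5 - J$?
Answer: $505$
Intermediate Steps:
$O = \frac{11}{2}$ ($O = 3 + \frac{5 + 5}{4} = 3 + \frac{1}{4} \cdot 10 = 3 + \frac{5}{2} = \frac{11}{2} \approx 5.5$)
$y{\left(G \right)} = \frac{11}{2}$ ($y{\left(G \right)} = \frac{11}{2} - \left(G - G\right) = \frac{11}{2} - 0 = \frac{11}{2} + 0 = \frac{11}{2}$)
$v{\left(J \right)} = -15 + 3 J$ ($v{\left(J \right)} = - 3 \left(5 - J\right) = -15 + 3 J$)
$1519 - 676 v{\left(y{\left(-3 \right)} \right)} = 1519 - 676 \left(-15 + 3 \cdot \frac{11}{2}\right) = 1519 - 676 \left(-15 + \frac{33}{2}\right) = 1519 - 1014 = 505$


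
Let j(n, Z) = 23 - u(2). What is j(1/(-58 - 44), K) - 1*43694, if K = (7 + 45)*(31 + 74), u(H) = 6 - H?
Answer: -43675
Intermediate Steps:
K = 5460 (K = 52*105 = 5460)
j(n, Z) = 19 (j(n, Z) = 23 - (6 - 1*2) = 23 - (6 - 2) = 23 - 1*4 = 23 - 4 = 19)
j(1/(-58 - 44), K) - 1*43694 = 19 - 1*43694 = 19 - 43694 = -43675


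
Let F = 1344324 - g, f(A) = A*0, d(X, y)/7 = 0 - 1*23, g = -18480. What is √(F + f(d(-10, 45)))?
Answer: 2*√340701 ≈ 1167.4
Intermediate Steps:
d(X, y) = -161 (d(X, y) = 7*(0 - 1*23) = 7*(0 - 23) = 7*(-23) = -161)
f(A) = 0
F = 1362804 (F = 1344324 - 1*(-18480) = 1344324 + 18480 = 1362804)
√(F + f(d(-10, 45))) = √(1362804 + 0) = √1362804 = 2*√340701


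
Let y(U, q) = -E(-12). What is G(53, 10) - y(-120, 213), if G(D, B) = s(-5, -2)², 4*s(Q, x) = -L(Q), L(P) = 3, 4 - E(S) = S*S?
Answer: -2231/16 ≈ -139.44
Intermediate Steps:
E(S) = 4 - S² (E(S) = 4 - S*S = 4 - S²)
s(Q, x) = -¾ (s(Q, x) = (-1*3)/4 = (¼)*(-3) = -¾)
y(U, q) = 140 (y(U, q) = -(4 - 1*(-12)²) = -(4 - 1*144) = -(4 - 144) = -1*(-140) = 140)
G(D, B) = 9/16 (G(D, B) = (-¾)² = 9/16)
G(53, 10) - y(-120, 213) = 9/16 - 1*140 = 9/16 - 140 = -2231/16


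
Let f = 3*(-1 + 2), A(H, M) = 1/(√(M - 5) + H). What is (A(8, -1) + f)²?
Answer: (-571*I + 150*√6)/(2*(-29*I + 8*√6)) ≈ 9.6976 - 0.21795*I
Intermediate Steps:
A(H, M) = 1/(H + √(-5 + M)) (A(H, M) = 1/(√(-5 + M) + H) = 1/(H + √(-5 + M)))
f = 3 (f = 3*1 = 3)
(A(8, -1) + f)² = (1/(8 + √(-5 - 1)) + 3)² = (1/(8 + √(-6)) + 3)² = (1/(8 + I*√6) + 3)² = (3 + 1/(8 + I*√6))²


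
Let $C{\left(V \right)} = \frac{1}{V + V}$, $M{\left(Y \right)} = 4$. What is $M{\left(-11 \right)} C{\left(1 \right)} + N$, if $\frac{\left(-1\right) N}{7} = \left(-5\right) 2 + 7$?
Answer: $23$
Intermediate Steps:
$C{\left(V \right)} = \frac{1}{2 V}$
$N = 21$ ($N = - 7 \left(\left(-5\right) 2 + 7\right) = - 7 \left(-10 + 7\right) = \left(-7\right) \left(-3\right) = 21$)
$M{\left(-11 \right)} C{\left(1 \right)} + N = 4 \frac{1}{2 \cdot 1} + 21 = 4 \cdot \frac{1}{2} \cdot 1 + 21 = 4 \cdot \frac{1}{2} + 21 = 2 + 21 = 23$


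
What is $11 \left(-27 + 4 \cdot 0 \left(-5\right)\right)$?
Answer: $-297$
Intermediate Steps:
$11 \left(-27 + 4 \cdot 0 \left(-5\right)\right) = 11 \left(-27 + 0 \left(-5\right)\right) = 11 \left(-27 + 0\right) = 11 \left(-27\right) = -297$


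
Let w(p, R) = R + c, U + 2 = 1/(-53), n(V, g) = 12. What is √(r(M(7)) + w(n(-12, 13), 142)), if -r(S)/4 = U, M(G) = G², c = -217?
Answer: I*√187991/53 ≈ 8.1807*I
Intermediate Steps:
U = -107/53 (U = -2 + 1/(-53) = -2 - 1/53 = -107/53 ≈ -2.0189)
w(p, R) = -217 + R (w(p, R) = R - 217 = -217 + R)
r(S) = 428/53 (r(S) = -4*(-107/53) = 428/53)
√(r(M(7)) + w(n(-12, 13), 142)) = √(428/53 + (-217 + 142)) = √(428/53 - 75) = √(-3547/53) = I*√187991/53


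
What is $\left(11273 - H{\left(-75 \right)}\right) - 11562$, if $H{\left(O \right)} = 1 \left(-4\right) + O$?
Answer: $-210$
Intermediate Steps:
$H{\left(O \right)} = -4 + O$
$\left(11273 - H{\left(-75 \right)}\right) - 11562 = \left(11273 - \left(-4 - 75\right)\right) - 11562 = \left(11273 - -79\right) - 11562 = \left(11273 + 79\right) - 11562 = 11352 - 11562 = -210$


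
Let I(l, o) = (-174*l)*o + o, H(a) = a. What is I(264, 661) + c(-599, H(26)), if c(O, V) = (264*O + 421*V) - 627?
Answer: -30510852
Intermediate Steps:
I(l, o) = o - 174*l*o (I(l, o) = -174*l*o + o = o - 174*l*o)
c(O, V) = -627 + 264*O + 421*V
I(264, 661) + c(-599, H(26)) = 661*(1 - 174*264) + (-627 + 264*(-599) + 421*26) = 661*(1 - 45936) + (-627 - 158136 + 10946) = 661*(-45935) - 147817 = -30363035 - 147817 = -30510852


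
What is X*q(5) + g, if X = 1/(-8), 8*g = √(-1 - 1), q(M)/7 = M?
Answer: -35/8 + I*√2/8 ≈ -4.375 + 0.17678*I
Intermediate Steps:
q(M) = 7*M
g = I*√2/8 (g = √(-1 - 1)/8 = √(-2)/8 = (I*√2)/8 = I*√2/8 ≈ 0.17678*I)
X = -⅛ ≈ -0.12500
X*q(5) + g = -7*5/8 + I*√2/8 = -⅛*35 + I*√2/8 = -35/8 + I*√2/8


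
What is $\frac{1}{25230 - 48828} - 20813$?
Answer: $- \frac{491145175}{23598} \approx -20813.0$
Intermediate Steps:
$\frac{1}{25230 - 48828} - 20813 = \frac{1}{-23598} - 20813 = - \frac{1}{23598} - 20813 = - \frac{491145175}{23598}$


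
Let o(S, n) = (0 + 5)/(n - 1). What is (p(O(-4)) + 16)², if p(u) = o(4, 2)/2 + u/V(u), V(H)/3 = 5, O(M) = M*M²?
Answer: 182329/900 ≈ 202.59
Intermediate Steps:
O(M) = M³
V(H) = 15 (V(H) = 3*5 = 15)
o(S, n) = 5/(-1 + n)
p(u) = 5/2 + u/15 (p(u) = (5/(-1 + 2))/2 + u/15 = (5/1)*(½) + u*(1/15) = (5*1)*(½) + u/15 = 5*(½) + u/15 = 5/2 + u/15)
(p(O(-4)) + 16)² = ((5/2 + (1/15)*(-4)³) + 16)² = ((5/2 + (1/15)*(-64)) + 16)² = ((5/2 - 64/15) + 16)² = (-53/30 + 16)² = (427/30)² = 182329/900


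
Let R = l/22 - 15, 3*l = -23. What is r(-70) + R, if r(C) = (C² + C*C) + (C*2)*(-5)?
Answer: 691987/66 ≈ 10485.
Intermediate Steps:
l = -23/3 (l = (⅓)*(-23) = -23/3 ≈ -7.6667)
r(C) = -10*C + 2*C² (r(C) = (C² + C²) + (2*C)*(-5) = 2*C² - 10*C = -10*C + 2*C²)
R = -1013/66 (R = -23/3/22 - 15 = -23/3*1/22 - 15 = -23/66 - 15 = -1013/66 ≈ -15.348)
r(-70) + R = 2*(-70)*(-5 - 70) - 1013/66 = 2*(-70)*(-75) - 1013/66 = 10500 - 1013/66 = 691987/66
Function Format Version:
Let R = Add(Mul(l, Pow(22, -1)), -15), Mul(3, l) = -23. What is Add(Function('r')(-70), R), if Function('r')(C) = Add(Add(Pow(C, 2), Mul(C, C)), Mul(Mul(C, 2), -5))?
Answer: Rational(691987, 66) ≈ 10485.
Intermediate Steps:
l = Rational(-23, 3) (l = Mul(Rational(1, 3), -23) = Rational(-23, 3) ≈ -7.6667)
Function('r')(C) = Add(Mul(-10, C), Mul(2, Pow(C, 2))) (Function('r')(C) = Add(Add(Pow(C, 2), Pow(C, 2)), Mul(Mul(2, C), -5)) = Add(Mul(2, Pow(C, 2)), Mul(-10, C)) = Add(Mul(-10, C), Mul(2, Pow(C, 2))))
R = Rational(-1013, 66) (R = Add(Mul(Rational(-23, 3), Pow(22, -1)), -15) = Add(Mul(Rational(-23, 3), Rational(1, 22)), -15) = Add(Rational(-23, 66), -15) = Rational(-1013, 66) ≈ -15.348)
Add(Function('r')(-70), R) = Add(Mul(2, -70, Add(-5, -70)), Rational(-1013, 66)) = Add(Mul(2, -70, -75), Rational(-1013, 66)) = Add(10500, Rational(-1013, 66)) = Rational(691987, 66)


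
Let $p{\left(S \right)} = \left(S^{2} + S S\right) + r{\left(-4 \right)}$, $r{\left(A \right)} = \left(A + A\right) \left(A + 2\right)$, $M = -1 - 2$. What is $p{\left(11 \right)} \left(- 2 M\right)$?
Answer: $1548$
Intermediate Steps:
$M = -3$
$r{\left(A \right)} = 2 A \left(2 + A\right)$
$p{\left(S \right)} = 16 + 2 S^{2}$ ($p{\left(S \right)} = \left(S^{2} + S S\right) + 2 \left(-4\right) \left(2 - 4\right) = \left(S^{2} + S^{2}\right) + 2 \left(-4\right) \left(-2\right) = 2 S^{2} + 16 = 16 + 2 S^{2}$)
$p{\left(11 \right)} \left(- 2 M\right) = \left(16 + 2 \cdot 11^{2}\right) \left(\left(-2\right) \left(-3\right)\right) = \left(16 + 2 \cdot 121\right) 6 = \left(16 + 242\right) 6 = 258 \cdot 6 = 1548$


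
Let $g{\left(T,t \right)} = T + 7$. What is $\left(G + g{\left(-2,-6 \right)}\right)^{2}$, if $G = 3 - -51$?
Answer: $3481$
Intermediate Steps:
$G = 54$ ($G = 3 + 51 = 54$)
$g{\left(T,t \right)} = 7 + T$
$\left(G + g{\left(-2,-6 \right)}\right)^{2} = \left(54 + \left(7 - 2\right)\right)^{2} = \left(54 + 5\right)^{2} = 59^{2} = 3481$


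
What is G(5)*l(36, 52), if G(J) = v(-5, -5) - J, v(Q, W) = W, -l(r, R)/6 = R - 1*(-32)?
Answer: 5040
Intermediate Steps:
l(r, R) = -192 - 6*R (l(r, R) = -6*(R - 1*(-32)) = -6*(R + 32) = -6*(32 + R) = -192 - 6*R)
G(J) = -5 - J
G(5)*l(36, 52) = (-5 - 1*5)*(-192 - 6*52) = (-5 - 5)*(-192 - 312) = -10*(-504) = 5040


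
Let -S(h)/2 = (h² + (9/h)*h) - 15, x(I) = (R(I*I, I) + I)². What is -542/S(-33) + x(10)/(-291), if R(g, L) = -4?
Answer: 13291/105051 ≈ 0.12652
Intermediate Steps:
x(I) = (-4 + I)²
S(h) = 12 - 2*h² (S(h) = -2*((h² + (9/h)*h) - 15) = -2*((h² + 9) - 15) = -2*((9 + h²) - 15) = -2*(-6 + h²) = 12 - 2*h²)
-542/S(-33) + x(10)/(-291) = -542/(12 - 2*(-33)²) + (-4 + 10)²/(-291) = -542/(12 - 2*1089) + 6²*(-1/291) = -542/(12 - 2178) + 36*(-1/291) = -542/(-2166) - 12/97 = -542*(-1/2166) - 12/97 = 271/1083 - 12/97 = 13291/105051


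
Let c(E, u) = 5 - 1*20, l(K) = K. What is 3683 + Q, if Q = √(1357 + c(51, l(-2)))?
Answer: 3683 + √1342 ≈ 3719.6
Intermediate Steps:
c(E, u) = -15 (c(E, u) = 5 - 20 = -15)
Q = √1342 (Q = √(1357 - 15) = √1342 ≈ 36.633)
3683 + Q = 3683 + √1342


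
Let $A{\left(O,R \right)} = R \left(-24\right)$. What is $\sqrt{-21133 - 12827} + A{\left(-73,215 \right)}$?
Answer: $-5160 + 2 i \sqrt{8490} \approx -5160.0 + 184.28 i$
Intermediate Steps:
$A{\left(O,R \right)} = - 24 R$
$\sqrt{-21133 - 12827} + A{\left(-73,215 \right)} = \sqrt{-21133 - 12827} - 5160 = \sqrt{-33960} - 5160 = 2 i \sqrt{8490} - 5160 = -5160 + 2 i \sqrt{8490}$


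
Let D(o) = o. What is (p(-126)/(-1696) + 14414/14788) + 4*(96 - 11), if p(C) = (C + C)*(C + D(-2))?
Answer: 126168699/391882 ≈ 321.96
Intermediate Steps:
p(C) = 2*C*(-2 + C) (p(C) = (C + C)*(C - 2) = (2*C)*(-2 + C) = 2*C*(-2 + C))
(p(-126)/(-1696) + 14414/14788) + 4*(96 - 11) = ((2*(-126)*(-2 - 126))/(-1696) + 14414/14788) + 4*(96 - 11) = ((2*(-126)*(-128))*(-1/1696) + 14414*(1/14788)) + 4*85 = (32256*(-1/1696) + 7207/7394) + 340 = (-1008/53 + 7207/7394) + 340 = -7071181/391882 + 340 = 126168699/391882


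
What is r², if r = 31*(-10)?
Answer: 96100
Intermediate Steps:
r = -310
r² = (-310)² = 96100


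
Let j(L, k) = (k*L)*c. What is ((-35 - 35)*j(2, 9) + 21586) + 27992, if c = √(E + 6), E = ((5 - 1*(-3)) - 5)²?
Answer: 49578 - 1260*√15 ≈ 44698.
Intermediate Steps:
E = 9 (E = ((5 + 3) - 5)² = (8 - 5)² = 3² = 9)
c = √15 (c = √(9 + 6) = √15 ≈ 3.8730)
j(L, k) = L*k*√15 (j(L, k) = (k*L)*√15 = (L*k)*√15 = L*k*√15)
((-35 - 35)*j(2, 9) + 21586) + 27992 = ((-35 - 35)*(2*9*√15) + 21586) + 27992 = (-1260*√15 + 21586) + 27992 = (21586 - 1260*√15) + 27992 = 49578 - 1260*√15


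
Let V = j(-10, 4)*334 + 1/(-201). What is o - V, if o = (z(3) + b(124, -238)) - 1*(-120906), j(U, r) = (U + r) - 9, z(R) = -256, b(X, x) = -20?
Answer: 25253641/201 ≈ 1.2564e+5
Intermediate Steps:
j(U, r) = -9 + U + r
V = -1007011/201 (V = (-9 - 10 + 4)*334 + 1/(-201) = -15*334 - 1/201 = -5010 - 1/201 = -1007011/201 ≈ -5010.0)
o = 120630 (o = (-256 - 20) - 1*(-120906) = -276 + 120906 = 120630)
o - V = 120630 - 1*(-1007011/201) = 120630 + 1007011/201 = 25253641/201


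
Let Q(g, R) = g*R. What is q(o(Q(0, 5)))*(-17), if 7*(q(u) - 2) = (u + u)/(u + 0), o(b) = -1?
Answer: -272/7 ≈ -38.857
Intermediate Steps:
Q(g, R) = R*g
q(u) = 16/7 (q(u) = 2 + ((u + u)/(u + 0))/7 = 2 + ((2*u)/u)/7 = 2 + (⅐)*2 = 2 + 2/7 = 16/7)
q(o(Q(0, 5)))*(-17) = (16/7)*(-17) = -272/7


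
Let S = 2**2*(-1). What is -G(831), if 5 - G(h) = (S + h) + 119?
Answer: 941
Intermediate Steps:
S = -4 (S = 4*(-1) = -4)
G(h) = -110 - h (G(h) = 5 - ((-4 + h) + 119) = 5 - (115 + h) = 5 + (-115 - h) = -110 - h)
-G(831) = -(-110 - 1*831) = -(-110 - 831) = -1*(-941) = 941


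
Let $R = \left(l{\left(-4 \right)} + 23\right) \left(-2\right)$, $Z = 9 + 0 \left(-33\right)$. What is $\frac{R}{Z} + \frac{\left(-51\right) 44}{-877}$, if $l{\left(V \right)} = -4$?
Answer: $- \frac{13130}{7893} \approx -1.6635$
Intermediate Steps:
$Z = 9$ ($Z = 9 + 0 = 9$)
$R = -38$ ($R = \left(-4 + 23\right) \left(-2\right) = 19 \left(-2\right) = -38$)
$\frac{R}{Z} + \frac{\left(-51\right) 44}{-877} = - \frac{38}{9} + \frac{\left(-51\right) 44}{-877} = \left(-38\right) \frac{1}{9} - - \frac{2244}{877} = - \frac{38}{9} + \frac{2244}{877} = - \frac{13130}{7893}$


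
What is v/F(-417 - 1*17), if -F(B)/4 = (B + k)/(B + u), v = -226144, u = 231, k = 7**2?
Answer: 1639544/55 ≈ 29810.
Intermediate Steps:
k = 49
F(B) = -4*(49 + B)/(231 + B) (F(B) = -4*(B + 49)/(B + 231) = -4*(49 + B)/(231 + B))
v/F(-417 - 1*17) = -226144*(231 + (-417 - 1*17))/(4*(-49 - (-417 - 1*17))) = -226144*(231 + (-417 - 17))/(4*(-49 - (-417 - 17))) = -226144*(231 - 434)/(4*(-49 - 1*(-434))) = -226144*(-203/(4*(-49 + 434))) = -226144/(4*(-1/203)*385) = -226144/(-220/29) = -226144*(-29/220) = 1639544/55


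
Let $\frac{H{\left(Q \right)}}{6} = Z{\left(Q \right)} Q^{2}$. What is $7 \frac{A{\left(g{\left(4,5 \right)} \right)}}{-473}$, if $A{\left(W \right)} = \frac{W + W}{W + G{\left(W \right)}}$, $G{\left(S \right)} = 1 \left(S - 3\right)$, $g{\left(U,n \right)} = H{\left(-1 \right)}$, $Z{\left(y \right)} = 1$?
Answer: $- \frac{28}{1419} \approx -0.019732$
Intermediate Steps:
$H{\left(Q \right)} = 6 Q^{2}$ ($H{\left(Q \right)} = 6 \cdot 1 Q^{2} = 6 Q^{2}$)
$g{\left(U,n \right)} = 6$ ($g{\left(U,n \right)} = 6 \left(-1\right)^{2} = 6 \cdot 1 = 6$)
$G{\left(S \right)} = -3 + S$ ($G{\left(S \right)} = 1 \left(-3 + S\right) = -3 + S$)
$A{\left(W \right)} = \frac{2 W}{-3 + 2 W}$ ($A{\left(W \right)} = \frac{W + W}{W + \left(-3 + W\right)} = \frac{2 W}{-3 + 2 W}$)
$7 \frac{A{\left(g{\left(4,5 \right)} \right)}}{-473} = 7 \frac{2 \cdot 6 \frac{1}{-3 + 2 \cdot 6}}{-473} = 7 \cdot 2 \cdot 6 \frac{1}{-3 + 12} \left(- \frac{1}{473}\right) = 7 \cdot 2 \cdot 6 \cdot \frac{1}{9} \left(- \frac{1}{473}\right) = 7 \cdot \frac{4}{3} \left(- \frac{1}{473}\right) = 7 \left(- \frac{4}{1419}\right) = - \frac{28}{1419}$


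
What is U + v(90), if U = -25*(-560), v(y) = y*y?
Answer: 22100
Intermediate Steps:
v(y) = y²
U = 14000
U + v(90) = 14000 + 90² = 14000 + 8100 = 22100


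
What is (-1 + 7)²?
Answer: 36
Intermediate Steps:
(-1 + 7)² = 6² = 36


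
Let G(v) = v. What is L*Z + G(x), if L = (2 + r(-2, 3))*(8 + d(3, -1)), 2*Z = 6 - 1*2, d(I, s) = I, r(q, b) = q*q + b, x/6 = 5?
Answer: 228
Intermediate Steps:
x = 30 (x = 6*5 = 30)
r(q, b) = b + q² (r(q, b) = q² + b = b + q²)
Z = 2 (Z = (6 - 1*2)/2 = (6 - 2)/2 = (½)*4 = 2)
L = 99 (L = (2 + (3 + (-2)²))*(8 + 3) = (2 + (3 + 4))*11 = (2 + 7)*11 = 9*11 = 99)
L*Z + G(x) = 99*2 + 30 = 198 + 30 = 228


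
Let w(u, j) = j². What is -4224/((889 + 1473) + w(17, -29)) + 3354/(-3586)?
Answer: -12945063/5742979 ≈ -2.2541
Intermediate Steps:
-4224/((889 + 1473) + w(17, -29)) + 3354/(-3586) = -4224/((889 + 1473) + (-29)²) + 3354/(-3586) = -4224/(2362 + 841) + 3354*(-1/3586) = -4224/3203 - 1677/1793 = -12945063/5742979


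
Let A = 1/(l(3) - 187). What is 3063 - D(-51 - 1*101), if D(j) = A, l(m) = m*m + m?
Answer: 536026/175 ≈ 3063.0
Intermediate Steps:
l(m) = m + m² (l(m) = m² + m = m + m²)
A = -1/175 (A = 1/(3*(1 + 3) - 187) = 1/(3*4 - 187) = 1/(12 - 187) = 1/(-175) = -1/175 ≈ -0.0057143)
D(j) = -1/175
3063 - D(-51 - 1*101) = 3063 - 1*(-1/175) = 3063 + 1/175 = 536026/175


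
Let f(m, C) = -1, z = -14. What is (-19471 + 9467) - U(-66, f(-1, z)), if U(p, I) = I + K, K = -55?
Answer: -9948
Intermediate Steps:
U(p, I) = -55 + I (U(p, I) = I - 55 = -55 + I)
(-19471 + 9467) - U(-66, f(-1, z)) = (-19471 + 9467) - (-55 - 1) = -10004 - 1*(-56) = -10004 + 56 = -9948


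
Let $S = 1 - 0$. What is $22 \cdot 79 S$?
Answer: $1738$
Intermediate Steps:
$S = 1$ ($S = 1 + 0 = 1$)
$22 \cdot 79 S = 22 \cdot 79 \cdot 1 = 1738 \cdot 1 = 1738$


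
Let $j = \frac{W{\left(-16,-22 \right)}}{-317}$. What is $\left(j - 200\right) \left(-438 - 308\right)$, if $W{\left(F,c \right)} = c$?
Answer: $\frac{47279988}{317} \approx 1.4915 \cdot 10^{5}$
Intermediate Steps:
$j = \frac{22}{317}$ ($j = - \frac{22}{-317} = \left(-22\right) \left(- \frac{1}{317}\right) = \frac{22}{317} \approx 0.069401$)
$\left(j - 200\right) \left(-438 - 308\right) = \left(\frac{22}{317} - 200\right) \left(-438 - 308\right) = \left(\frac{22}{317} - 200\right) \left(-746\right) = \left(- \frac{63378}{317}\right) \left(-746\right) = \frac{47279988}{317}$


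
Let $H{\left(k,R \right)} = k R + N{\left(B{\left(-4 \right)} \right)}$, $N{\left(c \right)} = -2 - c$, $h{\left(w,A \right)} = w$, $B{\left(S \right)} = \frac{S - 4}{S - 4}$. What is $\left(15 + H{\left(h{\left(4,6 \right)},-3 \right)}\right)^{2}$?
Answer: $0$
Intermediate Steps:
$B{\left(S \right)} = 1$ ($B{\left(S \right)} = \frac{-4 + S}{-4 + S} = 1$)
$H{\left(k,R \right)} = -3 + R k$ ($H{\left(k,R \right)} = k R - 3 = R k - 3 = -3 + R k$)
$\left(15 + H{\left(h{\left(4,6 \right)},-3 \right)}\right)^{2} = \left(15 - 15\right)^{2} = 0^{2} = 0$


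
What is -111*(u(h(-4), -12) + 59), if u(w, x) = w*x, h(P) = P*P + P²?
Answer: 36075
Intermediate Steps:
h(P) = 2*P² (h(P) = P² + P² = 2*P²)
-111*(u(h(-4), -12) + 59) = -111*((2*(-4)²)*(-12) + 59) = -111*((2*16)*(-12) + 59) = -111*(32*(-12) + 59) = -111*(-384 + 59) = -111*(-325) = 36075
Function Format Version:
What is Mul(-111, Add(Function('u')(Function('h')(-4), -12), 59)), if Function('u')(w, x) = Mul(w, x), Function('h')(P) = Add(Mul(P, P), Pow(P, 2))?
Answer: 36075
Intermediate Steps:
Function('h')(P) = Mul(2, Pow(P, 2)) (Function('h')(P) = Add(Pow(P, 2), Pow(P, 2)) = Mul(2, Pow(P, 2)))
Mul(-111, Add(Function('u')(Function('h')(-4), -12), 59)) = Mul(-111, Add(Mul(Mul(2, Pow(-4, 2)), -12), 59)) = Mul(-111, Add(Mul(Mul(2, 16), -12), 59)) = Mul(-111, Add(Mul(32, -12), 59)) = Mul(-111, Add(-384, 59)) = Mul(-111, -325) = 36075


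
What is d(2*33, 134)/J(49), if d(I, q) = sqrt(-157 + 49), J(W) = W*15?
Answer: 2*I*sqrt(3)/245 ≈ 0.014139*I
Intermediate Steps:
J(W) = 15*W
d(I, q) = 6*I*sqrt(3) (d(I, q) = sqrt(-108) = 6*I*sqrt(3))
d(2*33, 134)/J(49) = (6*I*sqrt(3))/((15*49)) = (6*I*sqrt(3))/735 = (6*I*sqrt(3))*(1/735) = 2*I*sqrt(3)/245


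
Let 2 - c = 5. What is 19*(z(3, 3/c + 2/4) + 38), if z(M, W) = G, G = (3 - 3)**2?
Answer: 722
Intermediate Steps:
c = -3 (c = 2 - 1*5 = 2 - 5 = -3)
G = 0 (G = 0**2 = 0)
z(M, W) = 0
19*(z(3, 3/c + 2/4) + 38) = 19*(0 + 38) = 19*38 = 722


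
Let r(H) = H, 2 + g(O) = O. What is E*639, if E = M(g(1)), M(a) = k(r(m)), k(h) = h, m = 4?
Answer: 2556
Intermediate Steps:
g(O) = -2 + O
M(a) = 4
E = 4
E*639 = 4*639 = 2556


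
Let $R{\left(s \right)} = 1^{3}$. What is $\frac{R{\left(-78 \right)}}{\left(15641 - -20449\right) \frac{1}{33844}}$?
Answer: $\frac{16922}{18045} \approx 0.93777$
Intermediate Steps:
$R{\left(s \right)} = 1$
$\frac{R{\left(-78 \right)}}{\left(15641 - -20449\right) \frac{1}{33844}} = 1 \frac{1}{\left(15641 - -20449\right) \frac{1}{33844}} = 1 \frac{1}{\left(15641 + 20449\right) \frac{1}{33844}} = 1 \frac{1}{36090 \cdot \frac{1}{33844}} = 1 \frac{1}{\frac{18045}{16922}} = 1 \cdot \frac{16922}{18045} = \frac{16922}{18045}$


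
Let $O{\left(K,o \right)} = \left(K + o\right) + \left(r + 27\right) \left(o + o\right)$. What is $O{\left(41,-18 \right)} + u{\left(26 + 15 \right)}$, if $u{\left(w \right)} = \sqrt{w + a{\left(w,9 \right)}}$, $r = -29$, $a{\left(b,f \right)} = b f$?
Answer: $95 + \sqrt{410} \approx 115.25$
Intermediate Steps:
$O{\left(K,o \right)} = K - 3 o$ ($O{\left(K,o \right)} = \left(K + o\right) + \left(-29 + 27\right) \left(o + o\right) = \left(K + o\right) - 2 \cdot 2 o = \left(K + o\right) - 4 o = K - 3 o$)
$u{\left(w \right)} = \sqrt{10} \sqrt{w}$ ($u{\left(w \right)} = \sqrt{w + w 9} = \sqrt{w + 9 w} = \sqrt{10 w} = \sqrt{10} \sqrt{w}$)
$O{\left(41,-18 \right)} + u{\left(26 + 15 \right)} = \left(41 - -54\right) + \sqrt{10} \sqrt{26 + 15} = \left(41 + 54\right) + \sqrt{10} \sqrt{41} = 95 + \sqrt{410}$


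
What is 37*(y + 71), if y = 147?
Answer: 8066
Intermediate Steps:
37*(y + 71) = 37*(147 + 71) = 37*218 = 8066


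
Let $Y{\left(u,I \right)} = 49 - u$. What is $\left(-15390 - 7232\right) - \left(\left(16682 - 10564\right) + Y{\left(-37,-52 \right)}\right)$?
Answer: $-28826$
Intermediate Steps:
$\left(-15390 - 7232\right) - \left(\left(16682 - 10564\right) + Y{\left(-37,-52 \right)}\right) = \left(-15390 - 7232\right) - \left(\left(16682 - 10564\right) + \left(49 - -37\right)\right) = \left(-15390 - 7232\right) - \left(6118 + \left(49 + 37\right)\right) = -22622 - \left(6118 + 86\right) = -22622 - 6204 = -28826$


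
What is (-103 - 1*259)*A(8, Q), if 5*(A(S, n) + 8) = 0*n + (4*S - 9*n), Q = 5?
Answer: 19186/5 ≈ 3837.2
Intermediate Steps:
A(S, n) = -8 - 9*n/5 + 4*S/5 (A(S, n) = -8 + (0*n + (4*S - 9*n))/5 = -8 + (0 + (-9*n + 4*S))/5 = -8 + (-9*n + 4*S)/5 = -8 + (-9*n/5 + 4*S/5) = -8 - 9*n/5 + 4*S/5)
(-103 - 1*259)*A(8, Q) = (-103 - 1*259)*(-8 - 9/5*5 + (⅘)*8) = (-103 - 259)*(-8 - 9 + 32/5) = -362*(-53/5) = 19186/5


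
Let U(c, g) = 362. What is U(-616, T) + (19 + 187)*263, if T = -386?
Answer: 54540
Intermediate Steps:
U(-616, T) + (19 + 187)*263 = 362 + (19 + 187)*263 = 362 + 206*263 = 362 + 54178 = 54540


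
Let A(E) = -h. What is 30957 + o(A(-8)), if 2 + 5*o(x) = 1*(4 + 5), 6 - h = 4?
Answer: 154792/5 ≈ 30958.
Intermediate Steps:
h = 2 (h = 6 - 1*4 = 6 - 4 = 2)
A(E) = -2 (A(E) = -1*2 = -2)
o(x) = 7/5 (o(x) = -⅖ + (1*(4 + 5))/5 = -⅖ + (1*9)/5 = -⅖ + (⅕)*9 = -⅖ + 9/5 = 7/5)
30957 + o(A(-8)) = 30957 + 7/5 = 154792/5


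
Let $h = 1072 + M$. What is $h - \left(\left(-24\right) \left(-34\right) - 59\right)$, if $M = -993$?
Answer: $-678$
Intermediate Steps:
$h = 79$ ($h = 1072 - 993 = 79$)
$h - \left(\left(-24\right) \left(-34\right) - 59\right) = 79 - \left(\left(-24\right) \left(-34\right) - 59\right) = 79 - \left(816 - 59\right) = 79 - 757 = -678$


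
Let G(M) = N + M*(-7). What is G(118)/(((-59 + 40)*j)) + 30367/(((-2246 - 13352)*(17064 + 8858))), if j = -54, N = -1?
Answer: -167206593977/207421985628 ≈ -0.80612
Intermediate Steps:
G(M) = -1 - 7*M (G(M) = -1 + M*(-7) = -1 - 7*M)
G(118)/(((-59 + 40)*j)) + 30367/(((-2246 - 13352)*(17064 + 8858))) = (-1 - 7*118)/(((-59 + 40)*(-54))) + 30367/(((-2246 - 13352)*(17064 + 8858))) = (-1 - 826)/((-19*(-54))) + 30367/((-15598*25922)) = -827/1026 + 30367/(-404331356) = -827*1/1026 + 30367*(-1/404331356) = -827/1026 - 30367/404331356 = -167206593977/207421985628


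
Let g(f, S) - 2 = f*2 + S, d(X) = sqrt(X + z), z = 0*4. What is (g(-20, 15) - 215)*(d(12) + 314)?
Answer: -74732 - 476*sqrt(3) ≈ -75557.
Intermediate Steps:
z = 0
d(X) = sqrt(X) (d(X) = sqrt(X + 0) = sqrt(X))
g(f, S) = 2 + S + 2*f (g(f, S) = 2 + (f*2 + S) = 2 + (2*f + S) = 2 + (S + 2*f) = 2 + S + 2*f)
(g(-20, 15) - 215)*(d(12) + 314) = ((2 + 15 + 2*(-20)) - 215)*(sqrt(12) + 314) = ((2 + 15 - 40) - 215)*(2*sqrt(3) + 314) = (-23 - 215)*(314 + 2*sqrt(3)) = -238*(314 + 2*sqrt(3)) = -74732 - 476*sqrt(3)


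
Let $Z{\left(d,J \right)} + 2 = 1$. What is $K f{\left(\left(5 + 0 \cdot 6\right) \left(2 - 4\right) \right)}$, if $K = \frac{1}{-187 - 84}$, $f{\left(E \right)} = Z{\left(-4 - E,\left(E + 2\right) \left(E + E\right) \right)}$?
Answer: $\frac{1}{271} \approx 0.00369$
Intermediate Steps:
$Z{\left(d,J \right)} = -1$ ($Z{\left(d,J \right)} = -2 + 1 = -1$)
$f{\left(E \right)} = -1$
$K = - \frac{1}{271}$ ($K = \frac{1}{-271} = - \frac{1}{271} \approx -0.00369$)
$K f{\left(\left(5 + 0 \cdot 6\right) \left(2 - 4\right) \right)} = \left(- \frac{1}{271}\right) \left(-1\right) = \frac{1}{271}$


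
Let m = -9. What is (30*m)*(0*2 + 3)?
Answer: -810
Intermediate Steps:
(30*m)*(0*2 + 3) = (30*(-9))*(0*2 + 3) = -270*(0 + 3) = -270*3 = -810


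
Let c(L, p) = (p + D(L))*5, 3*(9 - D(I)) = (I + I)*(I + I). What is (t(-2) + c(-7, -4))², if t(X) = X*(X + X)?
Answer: 776161/9 ≈ 86240.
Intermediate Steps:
t(X) = 2*X² (t(X) = X*(2*X) = 2*X²)
D(I) = 9 - 4*I²/3 (D(I) = 9 - (I + I)*(I + I)/3 = 9 - 2*I*2*I/3 = 9 - 4*I²/3)
c(L, p) = 45 + 5*p - 20*L²/3 (c(L, p) = (p + (9 - 4*L²/3))*5 = (9 + p - 4*L²/3)*5 = 45 + 5*p - 20*L²/3)
(t(-2) + c(-7, -4))² = (2*(-2)² + (45 + 5*(-4) - 20/3*(-7)²))² = (2*4 + (45 - 20 - 20/3*49))² = (8 + (45 - 20 - 980/3))² = (8 - 905/3)² = (-881/3)² = 776161/9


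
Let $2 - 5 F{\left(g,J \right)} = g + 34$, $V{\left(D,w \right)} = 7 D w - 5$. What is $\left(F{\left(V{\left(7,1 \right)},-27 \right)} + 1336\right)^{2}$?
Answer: $\frac{43612816}{25} \approx 1.7445 \cdot 10^{6}$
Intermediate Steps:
$V{\left(D,w \right)} = -5 + 7 D w$ ($V{\left(D,w \right)} = 7 D w - 5 = -5 + 7 D w$)
$F{\left(g,J \right)} = - \frac{32}{5} - \frac{g}{5}$ ($F{\left(g,J \right)} = \frac{2}{5} - \frac{g + 34}{5} = \frac{2}{5} - \frac{34 + g}{5} = \frac{2}{5} - \left(\frac{34}{5} + \frac{g}{5}\right) = - \frac{32}{5} - \frac{g}{5}$)
$\left(F{\left(V{\left(7,1 \right)},-27 \right)} + 1336\right)^{2} = \left(\left(- \frac{32}{5} - \frac{-5 + 7 \cdot 7 \cdot 1}{5}\right) + 1336\right)^{2} = \left(\left(- \frac{32}{5} - \frac{-5 + 49}{5}\right) + 1336\right)^{2} = \left(\left(- \frac{32}{5} - \frac{44}{5}\right) + 1336\right)^{2} = \left(- \frac{76}{5} + 1336\right)^{2} = \left(\frac{6604}{5}\right)^{2} = \frac{43612816}{25}$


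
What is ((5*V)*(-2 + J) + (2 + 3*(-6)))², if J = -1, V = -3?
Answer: 841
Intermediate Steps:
((5*V)*(-2 + J) + (2 + 3*(-6)))² = ((5*(-3))*(-2 - 1) + (2 + 3*(-6)))² = (-15*(-3) + (2 - 18))² = (45 - 16)² = 29² = 841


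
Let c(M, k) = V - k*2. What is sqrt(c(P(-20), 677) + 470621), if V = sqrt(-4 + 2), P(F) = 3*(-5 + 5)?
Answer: sqrt(469267 + I*sqrt(2)) ≈ 685.03 + 0.001*I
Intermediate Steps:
P(F) = 0 (P(F) = 3*0 = 0)
V = I*sqrt(2) (V = sqrt(-2) = I*sqrt(2) ≈ 1.4142*I)
c(M, k) = -2*k + I*sqrt(2) (c(M, k) = I*sqrt(2) - k*2 = I*sqrt(2) - 2*k = -2*k + I*sqrt(2))
sqrt(c(P(-20), 677) + 470621) = sqrt((-2*677 + I*sqrt(2)) + 470621) = sqrt((-1354 + I*sqrt(2)) + 470621) = sqrt(469267 + I*sqrt(2))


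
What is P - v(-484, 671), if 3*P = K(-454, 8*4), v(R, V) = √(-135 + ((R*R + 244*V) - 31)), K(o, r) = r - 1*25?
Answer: 7/3 - √397814 ≈ -628.39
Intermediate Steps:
K(o, r) = -25 + r (K(o, r) = r - 25 = -25 + r)
v(R, V) = √(-166 + R² + 244*V) (v(R, V) = √(-135 + ((R² + 244*V) - 31)) = √(-135 + (-31 + R² + 244*V)) = √(-166 + R² + 244*V))
P = 7/3 (P = (-25 + 8*4)/3 = (-25 + 32)/3 = (⅓)*7 = 7/3 ≈ 2.3333)
P - v(-484, 671) = 7/3 - √(-166 + (-484)² + 244*671) = 7/3 - √(-166 + 234256 + 163724) = 7/3 - √397814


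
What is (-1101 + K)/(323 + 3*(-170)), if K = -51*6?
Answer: 1407/187 ≈ 7.5241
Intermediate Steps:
K = -306
(-1101 + K)/(323 + 3*(-170)) = (-1101 - 306)/(323 + 3*(-170)) = -1407/(323 - 510) = -1407/(-187) = -1407*(-1/187) = 1407/187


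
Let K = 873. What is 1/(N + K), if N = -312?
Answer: 1/561 ≈ 0.0017825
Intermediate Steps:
1/(N + K) = 1/(-312 + 873) = 1/561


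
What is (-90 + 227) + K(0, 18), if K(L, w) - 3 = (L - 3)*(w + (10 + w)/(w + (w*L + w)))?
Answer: 251/3 ≈ 83.667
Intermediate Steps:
K(L, w) = 3 + (-3 + L)*(w + (10 + w)/(2*w + L*w)) (K(L, w) = 3 + (L - 3)*(w + (10 + w)/(w + (w*L + w))) = 3 + (-3 + L)*(w + (10 + w)/(w + (L*w + w))) = 3 + (-3 + L)*(w + (10 + w)/(w + (w + L*w))) = 3 + (-3 + L)*(w + (10 + w)/(2*w + L*w)))
(-90 + 227) + K(0, 18) = (-90 + 227) + (-30 - 6*18² + 3*18 + 10*0 + 0²*18² - 1*0*18² + 4*0*18)/(18*(2 + 0)) = 137 + (1/18)*(-30 - 6*324 + 54 + 0 + 0*324 - 1*0*324 + 0)/2 = 137 + (1/18)*(½)*(-30 - 1944 + 54 + 0 + 0 + 0 + 0) = 137 + (1/18)*(½)*(-1920) = 137 - 160/3 = 251/3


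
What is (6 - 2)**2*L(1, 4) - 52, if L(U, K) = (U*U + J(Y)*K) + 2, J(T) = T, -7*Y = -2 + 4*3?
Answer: -668/7 ≈ -95.429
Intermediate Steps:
Y = -10/7 (Y = -(-2 + 4*3)/7 = -(-2 + 12)/7 = -1/7*10 = -10/7 ≈ -1.4286)
L(U, K) = 2 + U**2 - 10*K/7 (L(U, K) = (U*U - 10*K/7) + 2 = (U**2 - 10*K/7) + 2 = 2 + U**2 - 10*K/7)
(6 - 2)**2*L(1, 4) - 52 = (6 - 2)**2*(2 + 1**2 - 10/7*4) - 52 = 4**2*(2 + 1 - 40/7) - 52 = 16*(-19/7) - 52 = -304/7 - 52 = -668/7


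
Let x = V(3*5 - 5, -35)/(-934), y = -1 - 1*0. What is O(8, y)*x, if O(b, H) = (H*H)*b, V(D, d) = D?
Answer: -40/467 ≈ -0.085653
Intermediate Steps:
y = -1 (y = -1 + 0 = -1)
O(b, H) = b*H² (O(b, H) = H²*b = b*H²)
x = -5/467 (x = (3*5 - 5)/(-934) = (15 - 5)*(-1/934) = 10*(-1/934) = -5/467 ≈ -0.010707)
O(8, y)*x = (8*(-1)²)*(-5/467) = (8*1)*(-5/467) = 8*(-5/467) = -40/467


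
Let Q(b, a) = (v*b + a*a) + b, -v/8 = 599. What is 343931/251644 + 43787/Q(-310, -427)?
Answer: 11029001729/7917475172 ≈ 1.3930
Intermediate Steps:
v = -4792 (v = -8*599 = -4792)
Q(b, a) = a² - 4791*b (Q(b, a) = (-4792*b + a*a) + b = (-4792*b + a²) + b = (a² - 4792*b) + b = a² - 4791*b)
343931/251644 + 43787/Q(-310, -427) = 343931/251644 + 43787/((-427)² - 4791*(-310)) = 343931*(1/251644) + 43787/(182329 + 1485210) = 343931/251644 + 43787/1667539 = 11029001729/7917475172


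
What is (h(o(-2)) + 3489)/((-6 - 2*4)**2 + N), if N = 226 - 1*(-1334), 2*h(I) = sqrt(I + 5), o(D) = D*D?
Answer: 6981/3512 ≈ 1.9878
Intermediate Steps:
o(D) = D**2
h(I) = sqrt(5 + I)/2 (h(I) = sqrt(I + 5)/2 = sqrt(5 + I)/2)
N = 1560 (N = 226 + 1334 = 1560)
(h(o(-2)) + 3489)/((-6 - 2*4)**2 + N) = (sqrt(5 + (-2)**2)/2 + 3489)/((-6 - 2*4)**2 + 1560) = (sqrt(5 + 4)/2 + 3489)/((-6 - 8)**2 + 1560) = (sqrt(9)/2 + 3489)/((-14)**2 + 1560) = ((1/2)*3 + 3489)/(196 + 1560) = (3/2 + 3489)/1756 = (6981/2)*(1/1756) = 6981/3512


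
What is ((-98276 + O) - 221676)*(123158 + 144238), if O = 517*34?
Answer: -80853598104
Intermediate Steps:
O = 17578
((-98276 + O) - 221676)*(123158 + 144238) = ((-98276 + 17578) - 221676)*(123158 + 144238) = (-80698 - 221676)*267396 = -302374*267396 = -80853598104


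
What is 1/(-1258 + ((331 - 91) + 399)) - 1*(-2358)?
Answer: 1459601/619 ≈ 2358.0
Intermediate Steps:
1/(-1258 + ((331 - 91) + 399)) - 1*(-2358) = 1/(-1258 + (240 + 399)) + 2358 = 1/(-1258 + 639) + 2358 = 1/(-619) + 2358 = -1/619 + 2358 = 1459601/619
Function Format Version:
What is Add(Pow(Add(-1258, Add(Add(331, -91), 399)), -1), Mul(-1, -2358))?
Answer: Rational(1459601, 619) ≈ 2358.0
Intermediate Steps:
Add(Pow(Add(-1258, Add(Add(331, -91), 399)), -1), Mul(-1, -2358)) = Add(Pow(Add(-1258, Add(240, 399)), -1), 2358) = Add(Pow(Add(-1258, 639), -1), 2358) = Add(Pow(-619, -1), 2358) = Add(Rational(-1, 619), 2358) = Rational(1459601, 619)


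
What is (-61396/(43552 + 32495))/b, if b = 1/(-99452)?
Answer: 6105954992/76047 ≈ 80292.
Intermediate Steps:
b = -1/99452 ≈ -1.0055e-5
(-61396/(43552 + 32495))/b = (-61396/(43552 + 32495))/(-1/99452) = -61396/76047*(-99452) = 6105954992/76047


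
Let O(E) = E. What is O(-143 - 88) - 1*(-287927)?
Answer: 287696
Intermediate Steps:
O(-143 - 88) - 1*(-287927) = (-143 - 88) - 1*(-287927) = -231 + 287927 = 287696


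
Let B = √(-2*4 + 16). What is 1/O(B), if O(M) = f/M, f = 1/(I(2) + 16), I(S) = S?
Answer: 36*√2 ≈ 50.912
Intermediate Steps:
f = 1/18 (f = 1/(2 + 16) = 1/18 ≈ 0.055556)
B = 2*√2 (B = √(-8 + 16) = √8 = 2*√2 ≈ 2.8284)
O(M) = 1/(18*M)
1/O(B) = 1/(1/(18*((2*√2)))) = 1/((√2/4)/18) = 1/(√2/72) = 36*√2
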